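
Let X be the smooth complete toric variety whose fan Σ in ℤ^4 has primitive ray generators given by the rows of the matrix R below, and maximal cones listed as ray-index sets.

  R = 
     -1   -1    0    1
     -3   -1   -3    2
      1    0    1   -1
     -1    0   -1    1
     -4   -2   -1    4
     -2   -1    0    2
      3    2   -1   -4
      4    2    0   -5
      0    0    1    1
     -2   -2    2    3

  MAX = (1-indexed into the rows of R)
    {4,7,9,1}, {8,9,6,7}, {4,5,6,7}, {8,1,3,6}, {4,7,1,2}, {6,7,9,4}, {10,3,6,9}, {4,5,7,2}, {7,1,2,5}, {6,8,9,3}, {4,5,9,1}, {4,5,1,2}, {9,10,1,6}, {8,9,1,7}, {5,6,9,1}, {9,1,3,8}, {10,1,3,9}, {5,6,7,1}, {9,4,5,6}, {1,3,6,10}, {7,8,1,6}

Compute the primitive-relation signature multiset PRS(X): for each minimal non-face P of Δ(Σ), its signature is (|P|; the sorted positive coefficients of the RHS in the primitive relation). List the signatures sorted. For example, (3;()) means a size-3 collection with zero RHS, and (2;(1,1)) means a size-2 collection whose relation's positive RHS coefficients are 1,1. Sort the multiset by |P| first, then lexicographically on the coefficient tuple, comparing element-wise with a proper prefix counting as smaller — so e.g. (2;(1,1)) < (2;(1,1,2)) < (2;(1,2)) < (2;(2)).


Minimal non-faces — 20 found among 10 rays, 21 max cones:

  P={3,4}:  v_{3} + v_{4} = 0 ; sig = (2;())
  P={3,7}:  v_{3} + v_{7} = v_{8} ; sig = (2;(1))
  P={4,8}:  v_{4} + v_{8} = v_{7} ; sig = (2;(1))
  P={7,10}:  v_{7} + v_{10} = v_{3} ; sig = (2;(1))
  P={2,10}:  v_{2} + v_{10} = v_{1} + v_{5} ; sig = (2;(1,1))
  P={3,5}:  v_{3} + v_{5} = v_{1} + v_{6} ; sig = (2;(1,1))
  P={2,3}:  v_{2} + v_{3} = v_{1} + v_{5} + v_{7} ; sig = (2;(1,1,1))
  P={4,10}:  v_{4} + v_{10} = v_{1} + v_{6} + v_{9} ; sig = (2;(1,1,1))
  P={5,8}:  v_{5} + v_{8} = v_{1} + v_{6} + v_{7} ; sig = (2;(1,1,1))
  P={2,8}:  v_{2} + v_{8} = v_{1} + v_{5} + 2·v_{7} ; sig = (2;(1,1,2))
  P={2,6}:  v_{2} + v_{6} = 2·v_{5} + v_{7} ; sig = (2;(1,2))
  P={2,9}:  v_{2} + v_{9} = v_{1} + 2·v_{4} ; sig = (2;(1,2))
  P={5,10}:  v_{5} + v_{10} = 2·v_{1} + 2·v_{6} + v_{9} ; sig = (2;(1,2,2))
  P={8,10}:  v_{8} + v_{10} = 2·v_{3} ; sig = (2;(2))
  P={1,4,6}:  v_{1} + v_{4} + v_{6} = v_{5} ; sig = (3;(1))
  P={5,7,9}:  v_{5} + v_{7} + v_{9} = v_{4} ; sig = (3;(1))
  P={1,6,7,9}:  v_{1} + v_{6} + v_{7} + v_{9} = 0 ; sig = (4;())
  P={1,3,6,9}:  v_{1} + v_{3} + v_{6} + v_{9} = v_{10} ; sig = (4;(1))
  P={1,4,5,7}:  v_{1} + v_{4} + v_{5} + v_{7} = v_{2} ; sig = (4;(1))
  P={1,6,8,9}:  v_{1} + v_{6} + v_{8} + v_{9} = v_{3} ; sig = (4;(1))

so the primitive-relation signature multiset is
{ (2;()),  (2;(1)) ×3,  (2;(1,1)) ×2,  (2;(1,1,1)) ×3,  (2;(1,1,2)),  (2;(1,2)) ×2,  (2;(1,2,2)),  (2;(2)),  (3;(1)) ×2,  (4;()),  (4;(1)) ×3 }


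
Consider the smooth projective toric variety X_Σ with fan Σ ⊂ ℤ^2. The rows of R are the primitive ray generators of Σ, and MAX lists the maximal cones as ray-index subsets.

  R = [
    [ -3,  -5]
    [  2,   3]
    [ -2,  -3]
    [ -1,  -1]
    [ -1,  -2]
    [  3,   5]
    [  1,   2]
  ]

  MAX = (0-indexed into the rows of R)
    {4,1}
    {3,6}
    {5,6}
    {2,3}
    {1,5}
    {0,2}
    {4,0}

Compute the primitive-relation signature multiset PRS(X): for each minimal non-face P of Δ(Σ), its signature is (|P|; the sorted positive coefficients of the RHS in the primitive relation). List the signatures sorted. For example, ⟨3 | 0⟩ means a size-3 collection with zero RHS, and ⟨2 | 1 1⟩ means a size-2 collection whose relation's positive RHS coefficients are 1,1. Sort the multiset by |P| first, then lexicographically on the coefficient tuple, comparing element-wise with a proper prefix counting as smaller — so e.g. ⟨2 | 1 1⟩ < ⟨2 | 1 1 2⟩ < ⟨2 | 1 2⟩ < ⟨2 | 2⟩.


|primitive collections| = 14. Relations:

  • {0,5}:  v_{0} + v_{5} = 0  ⟹  sig = ⟨2 | 0⟩
  • {1,2}:  v_{1} + v_{2} = 0  ⟹  sig = ⟨2 | 0⟩
  • {4,6}:  v_{4} + v_{6} = 0  ⟹  sig = ⟨2 | 0⟩
  • {0,1}:  v_{0} + v_{1} = v_{4}  ⟹  sig = ⟨2 | 1⟩
  • {0,6}:  v_{0} + v_{6} = v_{2}  ⟹  sig = ⟨2 | 1⟩
  • {1,3}:  v_{1} + v_{3} = v_{6}  ⟹  sig = ⟨2 | 1⟩
  • {1,6}:  v_{1} + v_{6} = v_{5}  ⟹  sig = ⟨2 | 1⟩
  • {2,4}:  v_{2} + v_{4} = v_{0}  ⟹  sig = ⟨2 | 1⟩
  • {2,5}:  v_{2} + v_{5} = v_{6}  ⟹  sig = ⟨2 | 1⟩
  • {2,6}:  v_{2} + v_{6} = v_{3}  ⟹  sig = ⟨2 | 1⟩
  • {3,4}:  v_{3} + v_{4} = v_{2}  ⟹  sig = ⟨2 | 1⟩
  • {4,5}:  v_{4} + v_{5} = v_{1}  ⟹  sig = ⟨2 | 1⟩
  • {0,3}:  v_{0} + v_{3} = 2·v_{2}  ⟹  sig = ⟨2 | 2⟩
  • {3,5}:  v_{3} + v_{5} = 2·v_{6}  ⟹  sig = ⟨2 | 2⟩

so the primitive-relation signature multiset is
{ ⟨2 | 0⟩ ×3,  ⟨2 | 1⟩ ×9,  ⟨2 | 2⟩ ×2 }


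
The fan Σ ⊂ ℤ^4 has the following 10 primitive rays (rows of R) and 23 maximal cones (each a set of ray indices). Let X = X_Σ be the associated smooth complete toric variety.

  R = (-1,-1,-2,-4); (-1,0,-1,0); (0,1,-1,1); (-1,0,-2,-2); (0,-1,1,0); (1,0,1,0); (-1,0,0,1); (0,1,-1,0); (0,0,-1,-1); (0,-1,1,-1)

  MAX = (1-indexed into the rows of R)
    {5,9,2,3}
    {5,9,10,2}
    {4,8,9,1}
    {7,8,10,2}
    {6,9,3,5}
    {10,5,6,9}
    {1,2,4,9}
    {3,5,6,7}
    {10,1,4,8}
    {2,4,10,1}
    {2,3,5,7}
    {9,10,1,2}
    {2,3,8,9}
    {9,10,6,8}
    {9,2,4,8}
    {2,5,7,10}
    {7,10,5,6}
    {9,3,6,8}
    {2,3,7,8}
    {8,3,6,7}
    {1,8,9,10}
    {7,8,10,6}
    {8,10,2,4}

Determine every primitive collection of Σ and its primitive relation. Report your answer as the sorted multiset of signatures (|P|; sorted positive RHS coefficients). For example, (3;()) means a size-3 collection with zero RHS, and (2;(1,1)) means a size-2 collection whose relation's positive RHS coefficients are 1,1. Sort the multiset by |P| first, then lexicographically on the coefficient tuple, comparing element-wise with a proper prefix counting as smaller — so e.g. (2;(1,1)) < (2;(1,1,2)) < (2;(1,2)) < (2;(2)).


15 minimal non-faces of Δ(Σ) (on 10 rays):

  • {2,6}:  v_{2} + v_{6} = 0  →  sig = (2;())
  • {3,10}:  v_{3} + v_{10} = 0  →  sig = (2;())
  • {5,8}:  v_{5} + v_{8} = 0  →  sig = (2;())
  • {7,9}:  v_{7} + v_{9} = v_{2}  →  sig = (2;(1))
  • {1,3}:  v_{1} + v_{3} = v_{4} + v_{9}  →  sig = (2;(1,1))
  • {1,7}:  v_{1} + v_{7} = v_{2} + v_{4} + v_{10}  →  sig = (2;(1,1,1))
  • {3,4}:  v_{3} + v_{4} = v_{2} + v_{8} + v_{9}  →  sig = (2;(1,1,1))
  • {4,5}:  v_{4} + v_{5} = v_{2} + v_{9} + v_{10}  →  sig = (2;(1,1,1))
  • {4,6}:  v_{4} + v_{6} = v_{8} + v_{9} + v_{10}  →  sig = (2;(1,1,1))
  • {4,7}:  v_{4} + v_{7} = 2·v_{2} + v_{8} + v_{10}  →  sig = (2;(1,1,2))
  • {1,5}:  v_{1} + v_{5} = v_{2} + 2·v_{9} + 2·v_{10}  →  sig = (2;(1,2,2))
  • {1,6}:  v_{1} + v_{6} = v_{8} + 2·v_{9} + 2·v_{10}  →  sig = (2;(1,2,2))
  • {4,9,10}:  v_{4} + v_{9} + v_{10} = v_{1}  →  sig = (3;(1))
  • {1,2,8}:  v_{1} + v_{2} + v_{8} = 2·v_{4}  →  sig = (3;(2))
  • {2,8,9,10}:  v_{2} + v_{8} + v_{9} + v_{10} = v_{4}  →  sig = (4;(1))

Sorted signature multiset PRS(X):
{ (2;()) ×3,  (2;(1)),  (2;(1,1)),  (2;(1,1,1)) ×4,  (2;(1,1,2)),  (2;(1,2,2)) ×2,  (3;(1)),  (3;(2)),  (4;(1)) }


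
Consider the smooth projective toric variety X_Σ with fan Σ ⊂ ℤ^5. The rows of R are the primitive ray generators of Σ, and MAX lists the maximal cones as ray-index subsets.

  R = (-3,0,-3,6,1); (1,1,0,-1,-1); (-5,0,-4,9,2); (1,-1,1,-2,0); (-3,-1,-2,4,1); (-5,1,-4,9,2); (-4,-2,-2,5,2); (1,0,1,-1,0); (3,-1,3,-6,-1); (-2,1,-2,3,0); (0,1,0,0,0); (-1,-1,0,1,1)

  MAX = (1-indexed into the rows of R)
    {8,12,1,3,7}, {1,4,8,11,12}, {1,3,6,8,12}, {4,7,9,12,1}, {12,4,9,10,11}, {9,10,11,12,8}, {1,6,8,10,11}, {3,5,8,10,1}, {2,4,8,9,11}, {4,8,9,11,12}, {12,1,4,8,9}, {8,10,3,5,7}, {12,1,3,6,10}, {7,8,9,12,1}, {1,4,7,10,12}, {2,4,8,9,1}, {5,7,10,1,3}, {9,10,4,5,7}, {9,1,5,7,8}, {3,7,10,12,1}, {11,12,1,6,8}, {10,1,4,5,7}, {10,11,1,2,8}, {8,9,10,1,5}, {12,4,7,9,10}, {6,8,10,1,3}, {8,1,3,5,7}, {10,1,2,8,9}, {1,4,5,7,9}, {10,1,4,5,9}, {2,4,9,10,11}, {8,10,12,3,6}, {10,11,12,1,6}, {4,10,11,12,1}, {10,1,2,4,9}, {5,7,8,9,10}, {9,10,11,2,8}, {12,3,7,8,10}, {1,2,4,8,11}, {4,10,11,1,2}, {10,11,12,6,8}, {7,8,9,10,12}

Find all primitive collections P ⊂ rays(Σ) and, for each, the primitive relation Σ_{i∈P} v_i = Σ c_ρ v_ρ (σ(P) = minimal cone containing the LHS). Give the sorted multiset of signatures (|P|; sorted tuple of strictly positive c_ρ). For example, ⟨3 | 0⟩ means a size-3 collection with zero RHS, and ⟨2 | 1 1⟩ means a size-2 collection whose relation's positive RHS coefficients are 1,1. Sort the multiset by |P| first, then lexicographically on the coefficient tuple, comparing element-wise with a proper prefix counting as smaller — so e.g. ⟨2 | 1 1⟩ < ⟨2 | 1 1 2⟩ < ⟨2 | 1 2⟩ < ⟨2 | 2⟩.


|primitive collections| = 23. Relations:

  P={2,12}:  v_{2} + v_{12} = 0 ; sig = ⟨2 | 0⟩
  P={2,7}:  v_{2} + v_{7} = v_{5} ; sig = ⟨2 | 1⟩
  P={3,11}:  v_{3} + v_{11} = v_{6} ; sig = ⟨2 | 1⟩
  P={5,12}:  v_{5} + v_{12} = v_{7} ; sig = ⟨2 | 1⟩
  P={3,4}:  v_{3} + v_{4} = v_{1} + v_{12} ; sig = ⟨2 | 1 1⟩
  P={3,9}:  v_{3} + v_{9} = v_{5} + v_{8} ; sig = ⟨2 | 1 1⟩
  P={5,11}:  v_{5} + v_{11} = v_{10} + v_{12} ; sig = ⟨2 | 1 1⟩
  P={2,3}:  v_{2} + v_{3} = v_{1} + v_{8} + v_{10} ; sig = ⟨2 | 1 1 1⟩
  P={2,5}:  v_{2} + v_{5} = v_{1} + v_{9} + v_{10} ; sig = ⟨2 | 1 1 1⟩
  P={4,6}:  v_{4} + v_{6} = v_{1} + v_{11} + v_{12} ; sig = ⟨2 | 1 1 1⟩
  P={5,6}:  v_{5} + v_{6} = v_{3} + v_{10} + v_{12} ; sig = ⟨2 | 1 1 1⟩
  P={6,9}:  v_{6} + v_{9} = v_{8} + v_{10} + v_{12} ; sig = ⟨2 | 1 1 1⟩
  P={2,6}:  v_{2} + v_{6} = v_{1} + v_{8} + v_{10} + v_{11} ; sig = ⟨2 | 1 1 1 1⟩
  P={6,7}:  v_{6} + v_{7} = v_{3} + v_{10} + 2·v_{12} ; sig = ⟨2 | 1 1 2⟩
  P={7,11}:  v_{7} + v_{11} = v_{10} + 2·v_{12} ; sig = ⟨2 | 1 2⟩
  P={1,9,11}:  v_{1} + v_{9} + v_{11} = 0 ; sig = ⟨3 | 0⟩
  P={4,8,10}:  v_{4} + v_{8} + v_{10} = 0 ; sig = ⟨3 | 0⟩
  P={4,5,8}:  v_{4} + v_{5} + v_{8} = v_{1} + v_{9} + v_{12} ; sig = ⟨3 | 1 1 1⟩
  P={4,7,8}:  v_{4} + v_{7} + v_{8} = v_{1} + v_{9} + 2·v_{12} ; sig = ⟨3 | 1 1 2⟩
  P={1,8,10,12}:  v_{1} + v_{8} + v_{10} + v_{12} = v_{3} ; sig = ⟨4 | 1⟩
  P={1,9,10,12}:  v_{1} + v_{9} + v_{10} + v_{12} = v_{5} ; sig = ⟨4 | 1⟩
  P={1,7,8,10}:  v_{1} + v_{7} + v_{8} + v_{10} = v_{3} + v_{5} ; sig = ⟨4 | 1 1⟩
  P={1,7,9,10}:  v_{1} + v_{7} + v_{9} + v_{10} = 2·v_{5} ; sig = ⟨4 | 2⟩

Signatures (|P|; sorted positive RHS coefficients), sorted:
[⟨2 | 0⟩, ⟨2 | 1⟩, ⟨2 | 1⟩, ⟨2 | 1⟩, ⟨2 | 1 1⟩, ⟨2 | 1 1⟩, ⟨2 | 1 1⟩, ⟨2 | 1 1 1⟩, ⟨2 | 1 1 1⟩, ⟨2 | 1 1 1⟩, ⟨2 | 1 1 1⟩, ⟨2 | 1 1 1⟩, ⟨2 | 1 1 1 1⟩, ⟨2 | 1 1 2⟩, ⟨2 | 1 2⟩, ⟨3 | 0⟩, ⟨3 | 0⟩, ⟨3 | 1 1 1⟩, ⟨3 | 1 1 2⟩, ⟨4 | 1⟩, ⟨4 | 1⟩, ⟨4 | 1 1⟩, ⟨4 | 2⟩]


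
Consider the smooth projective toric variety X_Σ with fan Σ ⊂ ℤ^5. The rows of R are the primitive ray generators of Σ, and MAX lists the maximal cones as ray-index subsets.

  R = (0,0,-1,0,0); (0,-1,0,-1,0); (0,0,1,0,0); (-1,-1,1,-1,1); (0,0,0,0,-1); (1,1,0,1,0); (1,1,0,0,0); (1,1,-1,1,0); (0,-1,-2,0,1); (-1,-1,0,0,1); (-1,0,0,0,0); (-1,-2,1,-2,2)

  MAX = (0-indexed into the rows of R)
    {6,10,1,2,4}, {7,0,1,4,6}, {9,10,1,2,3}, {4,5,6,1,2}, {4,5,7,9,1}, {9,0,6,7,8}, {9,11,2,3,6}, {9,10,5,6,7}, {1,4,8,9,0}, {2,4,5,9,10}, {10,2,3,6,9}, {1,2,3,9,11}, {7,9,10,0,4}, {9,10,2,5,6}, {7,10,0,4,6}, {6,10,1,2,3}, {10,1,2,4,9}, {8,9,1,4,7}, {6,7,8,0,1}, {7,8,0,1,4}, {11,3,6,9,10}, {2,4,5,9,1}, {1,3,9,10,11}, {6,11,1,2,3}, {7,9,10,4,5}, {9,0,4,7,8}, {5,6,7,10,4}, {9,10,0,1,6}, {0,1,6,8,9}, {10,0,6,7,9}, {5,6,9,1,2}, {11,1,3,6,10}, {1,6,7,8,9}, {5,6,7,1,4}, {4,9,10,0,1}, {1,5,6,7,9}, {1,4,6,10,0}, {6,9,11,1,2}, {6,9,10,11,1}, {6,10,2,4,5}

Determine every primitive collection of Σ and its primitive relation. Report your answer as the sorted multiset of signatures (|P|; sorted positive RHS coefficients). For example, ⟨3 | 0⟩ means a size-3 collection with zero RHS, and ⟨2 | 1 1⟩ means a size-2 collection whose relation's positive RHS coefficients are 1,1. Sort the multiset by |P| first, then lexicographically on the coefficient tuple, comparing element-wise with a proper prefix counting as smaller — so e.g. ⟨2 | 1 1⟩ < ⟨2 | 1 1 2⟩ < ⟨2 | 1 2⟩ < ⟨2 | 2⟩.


The 24 primitive collections of Σ (r=12, n=5):

  P={0,2}:  v_{0} + v_{2} = 0  so sig = ⟨2 | 0⟩
  P={0,5}:  v_{0} + v_{5} = v_{7}  so sig = ⟨2 | 1⟩
  P={2,7}:  v_{2} + v_{7} = v_{5}  so sig = ⟨2 | 1⟩
  P={3,7}:  v_{3} + v_{7} = v_{6} + v_{9}  so sig = ⟨2 | 1 1⟩
  P={4,11}:  v_{4} + v_{11} = v_{1} + v_{3}  so sig = ⟨2 | 1 1⟩
  P={2,8}:  v_{2} + v_{8} = v_{1} + v_{7} + v_{9}  so sig = ⟨2 | 1 1 1⟩
  P={3,4}:  v_{3} + v_{4} = v_{1} + v_{2} + v_{10}  so sig = ⟨2 | 1 1 1⟩
  P={3,5}:  v_{3} + v_{5} = v_{2} + v_{6} + v_{9}  so sig = ⟨2 | 1 1 1⟩
  P={0,3}:  v_{0} + v_{3} = v_{1} + v_{6} + v_{9} + v_{10}  so sig = ⟨2 | 1 1 1 1⟩
  P={3,8}:  v_{3} + v_{8} = v_{0} + v_{1} + v_{6} + 2·v_{9}  so sig = ⟨2 | 1 1 1 2⟩
  P={5,8}:  v_{5} + v_{8} = v_{1} + 2·v_{7} + v_{9}  so sig = ⟨2 | 1 1 2⟩
  P={5,11}:  v_{5} + v_{11} = v_{1} + v_{2} + 2·v_{6} + 2·v_{9}  so sig = ⟨2 | 1 1 2 2⟩
  P={8,10}:  v_{8} + v_{10} = 2·v_{0} + v_{9}  so sig = ⟨2 | 1 2⟩
  P={7,11}:  v_{7} + v_{11} = v_{1} + 2·v_{6} + 2·v_{9}  so sig = ⟨2 | 1 2 2⟩
  P={0,11}:  v_{0} + v_{11} = 2·v_{1} + 2·v_{6} + 2·v_{9} + v_{10}  so sig = ⟨2 | 1 2 2 2⟩
  P={8,11}:  v_{8} + v_{11} = v_{0} + 2·v_{1} + 2·v_{6} + 3·v_{9}  so sig = ⟨2 | 1 2 2 3⟩
  P={1,5,10}:  v_{1} + v_{5} + v_{10} = 0  so sig = ⟨3 | 0⟩
  P={4,6,9}:  v_{4} + v_{6} + v_{9} = 0  so sig = ⟨3 | 0⟩
  P={1,7,10}:  v_{1} + v_{7} + v_{10} = v_{0}  so sig = ⟨3 | 1⟩
  P={4,6,8}:  v_{4} + v_{6} + v_{8} = v_{0} + v_{1} + v_{7}  so sig = ⟨3 | 1 1 1⟩
  P={2,10,11}:  v_{2} + v_{10} + v_{11} = 2·v_{3}  so sig = ⟨3 | 2⟩
  P={0,1,7,9}:  v_{0} + v_{1} + v_{7} + v_{9} = v_{8}  so sig = ⟨4 | 1⟩
  P={1,3,6,9}:  v_{1} + v_{3} + v_{6} + v_{9} = v_{11}  so sig = ⟨4 | 1⟩
  P={1,2,6,9,10}:  v_{1} + v_{2} + v_{6} + v_{9} + v_{10} = v_{3}  so sig = ⟨5 | 1⟩

Hence PRS(X_Σ) =
    ⟨2 | 0⟩
    ⟨2 | 1⟩
    ⟨2 | 1⟩
    ⟨2 | 1 1⟩
    ⟨2 | 1 1⟩
    ⟨2 | 1 1 1⟩
    ⟨2 | 1 1 1⟩
    ⟨2 | 1 1 1⟩
    ⟨2 | 1 1 1 1⟩
    ⟨2 | 1 1 1 2⟩
    ⟨2 | 1 1 2⟩
    ⟨2 | 1 1 2 2⟩
    ⟨2 | 1 2⟩
    ⟨2 | 1 2 2⟩
    ⟨2 | 1 2 2 2⟩
    ⟨2 | 1 2 2 3⟩
    ⟨3 | 0⟩
    ⟨3 | 0⟩
    ⟨3 | 1⟩
    ⟨3 | 1 1 1⟩
    ⟨3 | 2⟩
    ⟨4 | 1⟩
    ⟨4 | 1⟩
    ⟨5 | 1⟩


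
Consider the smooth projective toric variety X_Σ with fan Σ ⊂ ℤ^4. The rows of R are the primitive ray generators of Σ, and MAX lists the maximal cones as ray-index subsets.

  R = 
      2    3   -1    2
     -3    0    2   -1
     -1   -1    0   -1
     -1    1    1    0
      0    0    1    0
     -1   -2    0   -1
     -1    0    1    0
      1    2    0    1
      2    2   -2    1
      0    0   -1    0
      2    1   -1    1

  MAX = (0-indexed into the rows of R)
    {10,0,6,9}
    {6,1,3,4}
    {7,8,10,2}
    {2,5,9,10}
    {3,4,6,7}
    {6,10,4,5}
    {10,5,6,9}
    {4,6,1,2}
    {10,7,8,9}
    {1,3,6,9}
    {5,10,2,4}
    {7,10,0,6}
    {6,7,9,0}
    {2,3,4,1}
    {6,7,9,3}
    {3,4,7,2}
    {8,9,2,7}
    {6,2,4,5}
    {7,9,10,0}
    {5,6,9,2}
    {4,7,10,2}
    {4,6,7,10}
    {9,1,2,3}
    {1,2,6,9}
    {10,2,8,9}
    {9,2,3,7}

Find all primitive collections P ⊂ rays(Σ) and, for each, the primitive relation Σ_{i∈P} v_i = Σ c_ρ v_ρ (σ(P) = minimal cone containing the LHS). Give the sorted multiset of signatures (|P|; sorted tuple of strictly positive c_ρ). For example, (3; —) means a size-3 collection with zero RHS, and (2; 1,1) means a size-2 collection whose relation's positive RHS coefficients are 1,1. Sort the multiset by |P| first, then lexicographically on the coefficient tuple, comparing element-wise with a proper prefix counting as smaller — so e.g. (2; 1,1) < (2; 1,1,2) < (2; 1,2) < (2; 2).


Δ(Σ) — 11 vertices, 23 min non-faces:

  P={4,9}:  v_{4} + v_{9} = 0  ⇒ sig = (2; —)
  P={5,7}:  v_{5} + v_{7} = 0  ⇒ sig = (2; —)
  P={1,10}:  v_{1} + v_{10} = v_{3}  ⇒ sig = (2; 1)
  P={3,10}:  v_{3} + v_{10} = v_{7}  ⇒ sig = (2; 1)
  P={0,2}:  v_{0} + v_{2} = v_{7} + v_{9}  ⇒ sig = (2; 1,1)
  P={3,5}:  v_{3} + v_{5} = v_{2} + v_{6}  ⇒ sig = (2; 1,1)
  P={6,8}:  v_{6} + v_{8} = v_{7} + v_{9}  ⇒ sig = (2; 1,1)
  P={0,4}:  v_{0} + v_{4} = v_{6} + v_{7} + v_{10}  ⇒ sig = (2; 1,1,1)
  P={0,5}:  v_{0} + v_{5} = v_{6} + v_{9} + v_{10}  ⇒ sig = (2; 1,1,1)
  P={4,8}:  v_{4} + v_{8} = v_{2} + v_{7} + v_{10}  ⇒ sig = (2; 1,1,1)
  P={5,8}:  v_{5} + v_{8} = v_{2} + v_{9} + v_{10}  ⇒ sig = (2; 1,1,1)
  P={0,1}:  v_{0} + v_{1} = v_{3} + v_{6} + v_{7} + v_{9}  ⇒ sig = (2; 1,1,1,1)
  P={1,8}:  v_{1} + v_{8} = v_{2} + v_{3} + v_{7} + v_{9}  ⇒ sig = (2; 1,1,1,1)
  P={0,3}:  v_{0} + v_{3} = v_{6} + 2·v_{7} + v_{9}  ⇒ sig = (2; 1,1,2)
  P={3,8}:  v_{3} + v_{8} = v_{2} + 2·v_{7} + v_{9}  ⇒ sig = (2; 1,1,2)
  P={0,8}:  v_{0} + v_{8} = 2·v_{7} + 2·v_{9} + v_{10}  ⇒ sig = (2; 1,2,2)
  P={1,7}:  v_{1} + v_{7} = 2·v_{3}  ⇒ sig = (2; 2)
  P={1,5}:  v_{1} + v_{5} = 2·v_{2} + 2·v_{6}  ⇒ sig = (2; 2,2)
  P={2,6,10}:  v_{2} + v_{6} + v_{10} = 0  ⇒ sig = (3; —)
  P={2,3,6}:  v_{2} + v_{3} + v_{6} = v_{1}  ⇒ sig = (3; 1)
  P={2,6,7}:  v_{2} + v_{6} + v_{7} = v_{3}  ⇒ sig = (3; 1)
  P={2,7,9,10}:  v_{2} + v_{7} + v_{9} + v_{10} = v_{8}  ⇒ sig = (4; 1)
  P={6,7,9,10}:  v_{6} + v_{7} + v_{9} + v_{10} = v_{0}  ⇒ sig = (4; 1)

Sorted signature multiset PRS(X):
    |P|=2: 18 collections, coeffs (), (), (1), (1), (1,1), (1,1), (1,1), (1,1,1), (1,1,1), (1,1,1), (1,1,1), (1,1,1,1), (1,1,1,1), (1,1,2), (1,1,2), (1,2,2), (2), (2,2)
    |P|=3: 3 collections, coeffs (), (1), (1)
    |P|=4: 2 collections, coeffs (1), (1)


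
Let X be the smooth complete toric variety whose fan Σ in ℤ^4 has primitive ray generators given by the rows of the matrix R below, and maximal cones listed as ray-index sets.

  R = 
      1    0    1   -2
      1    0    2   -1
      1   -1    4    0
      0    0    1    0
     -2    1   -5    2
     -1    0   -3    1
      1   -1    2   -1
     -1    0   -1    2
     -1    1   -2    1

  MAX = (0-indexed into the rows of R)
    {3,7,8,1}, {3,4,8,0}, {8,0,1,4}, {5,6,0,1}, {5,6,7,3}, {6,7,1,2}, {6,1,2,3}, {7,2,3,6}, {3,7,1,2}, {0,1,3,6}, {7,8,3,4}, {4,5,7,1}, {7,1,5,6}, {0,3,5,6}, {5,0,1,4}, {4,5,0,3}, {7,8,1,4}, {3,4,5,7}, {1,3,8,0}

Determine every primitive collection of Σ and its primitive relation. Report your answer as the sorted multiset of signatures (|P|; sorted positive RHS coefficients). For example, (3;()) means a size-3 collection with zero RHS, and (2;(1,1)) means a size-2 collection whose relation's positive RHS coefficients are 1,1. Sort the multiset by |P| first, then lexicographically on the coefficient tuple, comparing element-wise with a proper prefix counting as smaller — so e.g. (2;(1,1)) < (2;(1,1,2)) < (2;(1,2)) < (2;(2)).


Σ has 11 primitive collections:

  P = {0,7}:  v_{0} + v_{7} = 0  ⟹  sig = (2;())
  P = {6,8}:  v_{6} + v_{8} = 0  ⟹  sig = (2;())
  P = {2,4}:  v_{2} + v_{4} = v_{7}  ⟹  sig = (2;(1))
  P = {4,6}:  v_{4} + v_{6} = v_{5}  ⟹  sig = (2;(1))
  P = {5,8}:  v_{5} + v_{8} = v_{4}  ⟹  sig = (2;(1))
  P = {2,5}:  v_{2} + v_{5} = v_{6} + v_{7}  ⟹  sig = (2;(1,1))
  P = {0,2}:  v_{0} + v_{2} = v_{1} + v_{3} + v_{6}  ⟹  sig = (2;(1,1,1))
  P = {2,8}:  v_{2} + v_{8} = v_{1} + v_{3} + v_{7}  ⟹  sig = (2;(1,1,1))
  P = {1,3,5}:  v_{1} + v_{3} + v_{5} = 0  ⟹  sig = (3;())
  P = {1,3,4}:  v_{1} + v_{3} + v_{4} = v_{8}  ⟹  sig = (3;(1))
  P = {1,3,6,7}:  v_{1} + v_{3} + v_{6} + v_{7} = v_{2}  ⟹  sig = (4;(1))

so the primitive-relation signature multiset is
    |P|=2: 8 collections, coeffs (), (), (1), (1), (1), (1,1), (1,1,1), (1,1,1)
    |P|=3: 2 collections, coeffs (), (1)
    |P|=4: 1 collection, coeffs (1)


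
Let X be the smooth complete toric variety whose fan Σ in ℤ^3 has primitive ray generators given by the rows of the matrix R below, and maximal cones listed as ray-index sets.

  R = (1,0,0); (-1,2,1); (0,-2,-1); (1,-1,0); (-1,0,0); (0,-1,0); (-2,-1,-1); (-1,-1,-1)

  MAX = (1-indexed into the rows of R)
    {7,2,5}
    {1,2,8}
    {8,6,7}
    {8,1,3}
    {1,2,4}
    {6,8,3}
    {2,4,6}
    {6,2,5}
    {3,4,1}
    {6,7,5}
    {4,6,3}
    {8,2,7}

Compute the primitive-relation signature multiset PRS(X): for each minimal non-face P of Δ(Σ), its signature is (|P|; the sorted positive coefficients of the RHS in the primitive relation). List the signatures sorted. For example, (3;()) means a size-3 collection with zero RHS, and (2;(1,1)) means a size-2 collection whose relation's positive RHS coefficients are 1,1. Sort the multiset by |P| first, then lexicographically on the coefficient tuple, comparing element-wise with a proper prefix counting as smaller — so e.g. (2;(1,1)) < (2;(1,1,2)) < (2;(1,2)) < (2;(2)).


|primitive collections| = 12. Relations:

  P = {1,5}:  v_{1} + v_{5} = 0  so sig = (2;())
  P = {1,6}:  v_{1} + v_{6} = v_{4}  so sig = (2;(1))
  P = {1,7}:  v_{1} + v_{7} = v_{8}  so sig = (2;(1))
  P = {2,3}:  v_{2} + v_{3} = v_{5}  so sig = (2;(1))
  P = {4,5}:  v_{4} + v_{5} = v_{6}  so sig = (2;(1))
  P = {4,8}:  v_{4} + v_{8} = v_{3}  so sig = (2;(1))
  P = {5,8}:  v_{5} + v_{8} = v_{7}  so sig = (2;(1))
  P = {3,5}:  v_{3} + v_{5} = v_{6} + v_{8}  so sig = (2;(1,1))
  P = {4,7}:  v_{4} + v_{7} = v_{6} + v_{8}  so sig = (2;(1,1))
  P = {3,7}:  v_{3} + v_{7} = v_{6} + 2·v_{8}  so sig = (2;(1,2))
  P = {2,6,8}:  v_{2} + v_{6} + v_{8} = 2·v_{5}  so sig = (3;(2))
  P = {2,6,7}:  v_{2} + v_{6} + v_{7} = 3·v_{5}  so sig = (3;(3))

Signatures (|P|; sorted positive RHS coefficients), sorted:
[(2;()), (2;(1)), (2;(1)), (2;(1)), (2;(1)), (2;(1)), (2;(1)), (2;(1,1)), (2;(1,1)), (2;(1,2)), (3;(2)), (3;(3))]


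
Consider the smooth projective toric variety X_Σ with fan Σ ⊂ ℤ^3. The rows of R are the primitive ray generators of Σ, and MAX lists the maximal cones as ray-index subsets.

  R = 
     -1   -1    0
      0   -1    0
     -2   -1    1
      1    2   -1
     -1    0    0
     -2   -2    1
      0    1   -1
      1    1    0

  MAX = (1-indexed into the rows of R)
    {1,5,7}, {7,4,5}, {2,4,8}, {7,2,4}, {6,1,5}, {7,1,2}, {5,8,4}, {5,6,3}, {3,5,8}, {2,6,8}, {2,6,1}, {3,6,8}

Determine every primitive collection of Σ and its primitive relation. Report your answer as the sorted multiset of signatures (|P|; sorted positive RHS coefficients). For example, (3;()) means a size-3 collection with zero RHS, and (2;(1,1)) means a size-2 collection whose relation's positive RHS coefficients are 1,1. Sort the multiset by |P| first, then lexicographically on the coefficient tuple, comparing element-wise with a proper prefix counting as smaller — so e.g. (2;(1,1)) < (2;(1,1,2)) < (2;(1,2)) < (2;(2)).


Primitive collections (11):

  • {1,8}:  v_{1} + v_{8} = 0  so sig = (2;())
  • {1,4}:  v_{1} + v_{4} = v_{7}  so sig = (2;(1))
  • {2,3}:  v_{2} + v_{3} = v_{6}  so sig = (2;(1))
  • {2,5}:  v_{2} + v_{5} = v_{1}  so sig = (2;(1))
  • {4,6}:  v_{4} + v_{6} = v_{5}  so sig = (2;(1))
  • {7,8}:  v_{7} + v_{8} = v_{4}  so sig = (2;(1))
  • {1,3}:  v_{1} + v_{3} = v_{5} + v_{6}  so sig = (2;(1,1))
  • {6,7}:  v_{6} + v_{7} = v_{1} + v_{5}  so sig = (2;(1,1))
  • {3,4}:  v_{3} + v_{4} = 2·v_{5} + v_{8}  so sig = (2;(1,2))
  • {3,7}:  v_{3} + v_{7} = 2·v_{5}  so sig = (2;(2))
  • {5,6,8}:  v_{5} + v_{6} + v_{8} = v_{3}  so sig = (3;(1))

Hence PRS(X_Σ) =
[(2;()), (2;(1)), (2;(1)), (2;(1)), (2;(1)), (2;(1)), (2;(1,1)), (2;(1,1)), (2;(1,2)), (2;(2)), (3;(1))]


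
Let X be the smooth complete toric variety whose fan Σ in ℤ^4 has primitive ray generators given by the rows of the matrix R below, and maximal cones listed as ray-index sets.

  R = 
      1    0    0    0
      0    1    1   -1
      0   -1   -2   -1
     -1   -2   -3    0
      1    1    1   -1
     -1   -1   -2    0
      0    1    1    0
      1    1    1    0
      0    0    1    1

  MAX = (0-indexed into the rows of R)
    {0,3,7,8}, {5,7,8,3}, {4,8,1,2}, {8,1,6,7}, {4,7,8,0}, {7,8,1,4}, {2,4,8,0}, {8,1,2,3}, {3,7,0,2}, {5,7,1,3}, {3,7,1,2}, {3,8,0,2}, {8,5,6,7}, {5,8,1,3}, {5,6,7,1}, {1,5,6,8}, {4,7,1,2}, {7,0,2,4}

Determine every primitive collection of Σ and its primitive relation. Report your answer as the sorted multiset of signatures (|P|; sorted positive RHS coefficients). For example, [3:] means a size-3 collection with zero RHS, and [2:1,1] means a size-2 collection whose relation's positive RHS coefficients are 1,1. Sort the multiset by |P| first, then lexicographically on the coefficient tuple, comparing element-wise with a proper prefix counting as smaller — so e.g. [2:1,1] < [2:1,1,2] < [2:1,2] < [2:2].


Minimal non-faces — 12 found among 9 rays, 18 max cones:

  {0,1}:  v_{0} + v_{1} = v_{4} ; sig = [2:1]
  {0,6}:  v_{0} + v_{6} = v_{7} ; sig = [2:1]
  {3,4}:  v_{3} + v_{4} = v_{2} ; sig = [2:1]
  {3,6}:  v_{3} + v_{6} = v_{5} ; sig = [2:1]
  {0,5}:  v_{0} + v_{5} = v_{3} + v_{7} ; sig = [2:1,1]
  {4,6}:  v_{4} + v_{6} = v_{1} + v_{7} ; sig = [2:1,1]
  {2,6}:  v_{2} + v_{6} = v_{1} + v_{3} + v_{7} ; sig = [2:1,1,1]
  {4,5}:  v_{4} + v_{5} = v_{1} + v_{3} + v_{7} ; sig = [2:1,1,1]
  {2,5}:  v_{2} + v_{5} = v_{1} + 2·v_{3} + v_{7} ; sig = [2:1,1,2]
  {2,7,8}:  v_{2} + v_{7} + v_{8} = v_{0} ; sig = [3:1]
  {1,3,7,8}:  v_{1} + v_{3} + v_{7} + v_{8} = 0 ; sig = [4:]
  {1,5,7,8}:  v_{1} + v_{5} + v_{7} + v_{8} = v_{6} ; sig = [4:1]

Sorted signature multiset PRS(X):
    [2:1]
    [2:1]
    [2:1]
    [2:1]
    [2:1,1]
    [2:1,1]
    [2:1,1,1]
    [2:1,1,1]
    [2:1,1,2]
    [3:1]
    [4:]
    [4:1]


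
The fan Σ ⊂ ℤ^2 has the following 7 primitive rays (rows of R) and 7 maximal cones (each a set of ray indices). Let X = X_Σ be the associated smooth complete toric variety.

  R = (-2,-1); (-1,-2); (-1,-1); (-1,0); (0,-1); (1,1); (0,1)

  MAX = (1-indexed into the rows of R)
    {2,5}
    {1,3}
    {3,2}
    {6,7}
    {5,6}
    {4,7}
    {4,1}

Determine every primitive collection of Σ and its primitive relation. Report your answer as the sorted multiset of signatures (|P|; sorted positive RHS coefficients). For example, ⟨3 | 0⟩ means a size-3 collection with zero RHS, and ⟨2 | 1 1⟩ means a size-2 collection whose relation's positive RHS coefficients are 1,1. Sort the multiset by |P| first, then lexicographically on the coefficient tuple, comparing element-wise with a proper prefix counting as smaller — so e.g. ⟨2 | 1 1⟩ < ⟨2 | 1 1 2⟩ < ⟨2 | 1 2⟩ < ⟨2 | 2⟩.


The 14 primitive collections of Σ (r=7, n=2):

  P = {3,6}:  v_{3} + v_{6} = 0  →  sig = ⟨2 | 0⟩
  P = {5,7}:  v_{5} + v_{7} = 0  →  sig = ⟨2 | 0⟩
  P = {1,6}:  v_{1} + v_{6} = v_{4}  →  sig = ⟨2 | 1⟩
  P = {2,6}:  v_{2} + v_{6} = v_{5}  →  sig = ⟨2 | 1⟩
  P = {2,7}:  v_{2} + v_{7} = v_{3}  →  sig = ⟨2 | 1⟩
  P = {3,4}:  v_{3} + v_{4} = v_{1}  →  sig = ⟨2 | 1⟩
  P = {3,5}:  v_{3} + v_{5} = v_{2}  →  sig = ⟨2 | 1⟩
  P = {3,7}:  v_{3} + v_{7} = v_{4}  →  sig = ⟨2 | 1⟩
  P = {4,5}:  v_{4} + v_{5} = v_{3}  →  sig = ⟨2 | 1⟩
  P = {4,6}:  v_{4} + v_{6} = v_{7}  →  sig = ⟨2 | 1⟩
  P = {1,5}:  v_{1} + v_{5} = 2·v_{3}  →  sig = ⟨2 | 2⟩
  P = {1,7}:  v_{1} + v_{7} = 2·v_{4}  →  sig = ⟨2 | 2⟩
  P = {2,4}:  v_{2} + v_{4} = 2·v_{3}  →  sig = ⟨2 | 2⟩
  P = {1,2}:  v_{1} + v_{2} = 3·v_{3}  →  sig = ⟨2 | 3⟩

Sorted signature multiset PRS(X):
{ ⟨2 | 0⟩ ×2,  ⟨2 | 1⟩ ×8,  ⟨2 | 2⟩ ×3,  ⟨2 | 3⟩ }


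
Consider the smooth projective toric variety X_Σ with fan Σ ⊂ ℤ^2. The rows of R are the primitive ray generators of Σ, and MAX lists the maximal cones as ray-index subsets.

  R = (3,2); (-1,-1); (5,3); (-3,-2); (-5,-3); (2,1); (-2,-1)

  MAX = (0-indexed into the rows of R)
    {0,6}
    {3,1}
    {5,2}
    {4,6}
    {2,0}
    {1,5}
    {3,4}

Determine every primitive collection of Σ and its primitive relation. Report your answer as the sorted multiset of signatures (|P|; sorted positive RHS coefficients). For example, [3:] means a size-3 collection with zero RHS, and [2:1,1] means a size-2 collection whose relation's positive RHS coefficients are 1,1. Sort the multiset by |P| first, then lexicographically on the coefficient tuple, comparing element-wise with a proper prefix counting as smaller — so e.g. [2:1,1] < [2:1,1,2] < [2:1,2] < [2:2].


Minimal non-faces — 14 found among 7 rays, 7 max cones:

  • {0,3}:  v_{0} + v_{3} = 0  ⇒ sig = [2:]
  • {2,4}:  v_{2} + v_{4} = 0  ⇒ sig = [2:]
  • {5,6}:  v_{5} + v_{6} = 0  ⇒ sig = [2:]
  • {0,1}:  v_{0} + v_{1} = v_{5}  ⇒ sig = [2:1]
  • {0,4}:  v_{0} + v_{4} = v_{6}  ⇒ sig = [2:1]
  • {0,5}:  v_{0} + v_{5} = v_{2}  ⇒ sig = [2:1]
  • {1,6}:  v_{1} + v_{6} = v_{3}  ⇒ sig = [2:1]
  • {2,3}:  v_{2} + v_{3} = v_{5}  ⇒ sig = [2:1]
  • {2,6}:  v_{2} + v_{6} = v_{0}  ⇒ sig = [2:1]
  • {3,5}:  v_{3} + v_{5} = v_{1}  ⇒ sig = [2:1]
  • {3,6}:  v_{3} + v_{6} = v_{4}  ⇒ sig = [2:1]
  • {4,5}:  v_{4} + v_{5} = v_{3}  ⇒ sig = [2:1]
  • {1,2}:  v_{1} + v_{2} = 2·v_{5}  ⇒ sig = [2:2]
  • {1,4}:  v_{1} + v_{4} = 2·v_{3}  ⇒ sig = [2:2]

Signatures (|P|; sorted positive RHS coefficients), sorted:
[[2:], [2:], [2:], [2:1], [2:1], [2:1], [2:1], [2:1], [2:1], [2:1], [2:1], [2:1], [2:2], [2:2]]


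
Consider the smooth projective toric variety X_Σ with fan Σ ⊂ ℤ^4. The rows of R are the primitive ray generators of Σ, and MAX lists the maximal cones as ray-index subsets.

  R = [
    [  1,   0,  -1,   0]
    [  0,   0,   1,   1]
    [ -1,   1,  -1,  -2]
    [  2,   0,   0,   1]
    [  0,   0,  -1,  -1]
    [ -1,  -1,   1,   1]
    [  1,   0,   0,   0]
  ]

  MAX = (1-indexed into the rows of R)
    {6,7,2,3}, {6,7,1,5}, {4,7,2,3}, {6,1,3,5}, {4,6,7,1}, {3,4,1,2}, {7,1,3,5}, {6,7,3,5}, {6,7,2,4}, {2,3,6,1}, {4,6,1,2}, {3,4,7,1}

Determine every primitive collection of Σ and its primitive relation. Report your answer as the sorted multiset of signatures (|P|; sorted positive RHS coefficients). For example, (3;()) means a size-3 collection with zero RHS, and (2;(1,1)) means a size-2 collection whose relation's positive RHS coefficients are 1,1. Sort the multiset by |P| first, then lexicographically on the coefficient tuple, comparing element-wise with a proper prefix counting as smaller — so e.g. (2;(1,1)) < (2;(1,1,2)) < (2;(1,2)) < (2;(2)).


Δ(Σ) — 7 vertices, 5 min non-faces:

  {2,5}:  v_{2} + v_{5} = 0  so sig = (2;())
  {4,5}:  v_{4} + v_{5} = v_{1} + v_{7}  so sig = (2;(1,1))
  {3,4,6}:  v_{3} + v_{4} + v_{6} = 0  so sig = (3;())
  {1,2,7}:  v_{1} + v_{2} + v_{7} = v_{4}  so sig = (3;(1))
  {1,3,6,7}:  v_{1} + v_{3} + v_{6} + v_{7} = v_{5}  so sig = (4;(1))

so the primitive-relation signature multiset is
    |P|=2: 2 collections, coeffs (), (1,1)
    |P|=3: 2 collections, coeffs (), (1)
    |P|=4: 1 collection, coeffs (1)


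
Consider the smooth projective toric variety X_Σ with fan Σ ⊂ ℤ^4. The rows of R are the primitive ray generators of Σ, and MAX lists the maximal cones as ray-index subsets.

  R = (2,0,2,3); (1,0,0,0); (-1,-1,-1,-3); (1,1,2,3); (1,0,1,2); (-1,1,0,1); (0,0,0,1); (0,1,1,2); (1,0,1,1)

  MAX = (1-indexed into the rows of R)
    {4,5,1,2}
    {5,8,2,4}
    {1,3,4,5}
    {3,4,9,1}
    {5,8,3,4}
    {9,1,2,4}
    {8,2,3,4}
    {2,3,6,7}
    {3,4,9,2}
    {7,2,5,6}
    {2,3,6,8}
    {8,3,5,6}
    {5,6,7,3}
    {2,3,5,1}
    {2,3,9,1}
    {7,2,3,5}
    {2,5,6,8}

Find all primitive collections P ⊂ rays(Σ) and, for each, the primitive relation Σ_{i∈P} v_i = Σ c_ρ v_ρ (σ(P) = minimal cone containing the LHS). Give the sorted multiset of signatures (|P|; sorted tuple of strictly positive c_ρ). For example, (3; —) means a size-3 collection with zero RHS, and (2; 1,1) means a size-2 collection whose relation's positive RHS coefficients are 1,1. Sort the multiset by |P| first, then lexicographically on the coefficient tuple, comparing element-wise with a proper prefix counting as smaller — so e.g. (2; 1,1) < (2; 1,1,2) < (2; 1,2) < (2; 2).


Δ(Σ) — 9 vertices, 14 min non-faces:

  • {5,9}:  v_{5} + v_{9} = v_{1}  →  sig = (2; 1)
  • {6,9}:  v_{6} + v_{9} = v_{8}  →  sig = (2; 1)
  • {7,9}:  v_{7} + v_{9} = v_{5}  →  sig = (2; 1)
  • {8,9}:  v_{8} + v_{9} = v_{4}  →  sig = (2; 1)
  • {1,6}:  v_{1} + v_{6} = v_{5} + v_{8}  →  sig = (2; 1,1)
  • {1,8}:  v_{1} + v_{8} = v_{4} + v_{5}  →  sig = (2; 1,1)
  • {4,7}:  v_{4} + v_{7} = v_{5} + v_{8}  →  sig = (2; 1,1)
  • {7,8}:  v_{7} + v_{8} = v_{5} + v_{6}  →  sig = (2; 1,1)
  • {1,7}:  v_{1} + v_{7} = 2·v_{5}  →  sig = (2; 2)
  • {4,6}:  v_{4} + v_{6} = 2·v_{8}  →  sig = (2; 2)
  • {2,3,5,6}:  v_{2} + v_{3} + v_{5} + v_{6} = 0  →  sig = (4; —)
  • {2,3,5,8}:  v_{2} + v_{3} + v_{5} + v_{8} = v_{9}  →  sig = (4; 1)
  • {2,3,4,5}:  v_{2} + v_{3} + v_{4} + v_{5} = 2·v_{9}  →  sig = (4; 2)
  • {1,2,3,4}:  v_{1} + v_{2} + v_{3} + v_{4} = 3·v_{9}  →  sig = (4; 3)

Sorted signature multiset PRS(X):
    |P|=2: 10 collections, coeffs (1), (1), (1), (1), (1,1), (1,1), (1,1), (1,1), (2), (2)
    |P|=4: 4 collections, coeffs (), (1), (2), (3)


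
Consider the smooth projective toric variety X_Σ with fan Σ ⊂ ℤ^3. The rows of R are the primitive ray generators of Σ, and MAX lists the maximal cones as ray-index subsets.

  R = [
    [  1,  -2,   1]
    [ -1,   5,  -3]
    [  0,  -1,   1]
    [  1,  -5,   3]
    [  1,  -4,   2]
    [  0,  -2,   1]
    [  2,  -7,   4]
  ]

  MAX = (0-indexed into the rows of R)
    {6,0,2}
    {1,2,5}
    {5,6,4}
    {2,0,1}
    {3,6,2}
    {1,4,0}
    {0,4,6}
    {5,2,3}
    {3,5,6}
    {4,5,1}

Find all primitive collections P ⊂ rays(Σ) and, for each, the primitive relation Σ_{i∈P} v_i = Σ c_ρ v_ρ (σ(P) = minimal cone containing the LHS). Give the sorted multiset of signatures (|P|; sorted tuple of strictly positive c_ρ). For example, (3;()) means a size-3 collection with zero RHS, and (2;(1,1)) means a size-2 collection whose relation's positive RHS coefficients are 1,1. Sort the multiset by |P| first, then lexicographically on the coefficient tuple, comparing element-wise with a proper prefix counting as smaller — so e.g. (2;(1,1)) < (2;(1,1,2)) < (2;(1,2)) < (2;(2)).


Σ has 7 primitive collections:

  • {1,3}:  v_{1} + v_{3} = 0 ; sig = (2;())
  • {0,3}:  v_{0} + v_{3} = v_{6} ; sig = (2;(1))
  • {0,5}:  v_{0} + v_{5} = v_{4} ; sig = (2;(1))
  • {1,6}:  v_{1} + v_{6} = v_{0} ; sig = (2;(1))
  • {2,4}:  v_{2} + v_{4} = v_{3} ; sig = (2;(1))
  • {3,4}:  v_{3} + v_{4} = v_{5} + v_{6} ; sig = (2;(1,1))
  • {2,5,6}:  v_{2} + v_{5} + v_{6} = 2·v_{3} ; sig = (3;(2))

Sorted signature multiset PRS(X):
{ (2;()),  (2;(1)) ×4,  (2;(1,1)),  (3;(2)) }


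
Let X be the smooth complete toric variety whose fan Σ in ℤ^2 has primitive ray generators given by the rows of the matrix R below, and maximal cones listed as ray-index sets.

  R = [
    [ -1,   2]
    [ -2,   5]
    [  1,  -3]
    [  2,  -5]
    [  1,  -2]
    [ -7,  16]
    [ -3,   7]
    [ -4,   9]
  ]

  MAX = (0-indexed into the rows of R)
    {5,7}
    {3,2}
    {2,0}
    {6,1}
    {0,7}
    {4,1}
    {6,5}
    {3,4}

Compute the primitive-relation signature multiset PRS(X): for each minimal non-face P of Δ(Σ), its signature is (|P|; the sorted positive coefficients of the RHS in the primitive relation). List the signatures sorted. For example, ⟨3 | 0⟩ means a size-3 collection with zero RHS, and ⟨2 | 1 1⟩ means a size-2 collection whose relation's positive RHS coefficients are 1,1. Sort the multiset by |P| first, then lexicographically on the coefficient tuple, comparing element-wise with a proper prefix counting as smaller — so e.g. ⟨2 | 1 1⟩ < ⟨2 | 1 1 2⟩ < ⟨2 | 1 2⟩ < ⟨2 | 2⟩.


Primitive collections (20):

  P={0,4}:  v_{0} + v_{4} = 0  ⇒ sig = ⟨2 | 0⟩
  P={1,3}:  v_{1} + v_{3} = 0  ⇒ sig = ⟨2 | 0⟩
  P={0,1}:  v_{0} + v_{1} = v_{6}  ⇒ sig = ⟨2 | 1⟩
  P={0,3}:  v_{0} + v_{3} = v_{2}  ⇒ sig = ⟨2 | 1⟩
  P={0,6}:  v_{0} + v_{6} = v_{7}  ⇒ sig = ⟨2 | 1⟩
  P={1,2}:  v_{1} + v_{2} = v_{0}  ⇒ sig = ⟨2 | 1⟩
  P={2,4}:  v_{2} + v_{4} = v_{3}  ⇒ sig = ⟨2 | 1⟩
  P={3,6}:  v_{3} + v_{6} = v_{0}  ⇒ sig = ⟨2 | 1⟩
  P={4,6}:  v_{4} + v_{6} = v_{1}  ⇒ sig = ⟨2 | 1⟩
  P={4,7}:  v_{4} + v_{7} = v_{6}  ⇒ sig = ⟨2 | 1⟩
  P={6,7}:  v_{6} + v_{7} = v_{5}  ⇒ sig = ⟨2 | 1⟩
  P={3,5}:  v_{3} + v_{5} = v_{0} + v_{7}  ⇒ sig = ⟨2 | 1 1⟩
  P={2,5}:  v_{2} + v_{5} = 2·v_{0} + v_{7}  ⇒ sig = ⟨2 | 1 2⟩
  P={0,5}:  v_{0} + v_{5} = 2·v_{7}  ⇒ sig = ⟨2 | 2⟩
  P={1,7}:  v_{1} + v_{7} = 2·v_{6}  ⇒ sig = ⟨2 | 2⟩
  P={2,6}:  v_{2} + v_{6} = 2·v_{0}  ⇒ sig = ⟨2 | 2⟩
  P={3,7}:  v_{3} + v_{7} = 2·v_{0}  ⇒ sig = ⟨2 | 2⟩
  P={4,5}:  v_{4} + v_{5} = 2·v_{6}  ⇒ sig = ⟨2 | 2⟩
  P={1,5}:  v_{1} + v_{5} = 3·v_{6}  ⇒ sig = ⟨2 | 3⟩
  P={2,7}:  v_{2} + v_{7} = 3·v_{0}  ⇒ sig = ⟨2 | 3⟩

Sorted signature multiset PRS(X):
    ⟨2 | 0⟩
    ⟨2 | 0⟩
    ⟨2 | 1⟩
    ⟨2 | 1⟩
    ⟨2 | 1⟩
    ⟨2 | 1⟩
    ⟨2 | 1⟩
    ⟨2 | 1⟩
    ⟨2 | 1⟩
    ⟨2 | 1⟩
    ⟨2 | 1⟩
    ⟨2 | 1 1⟩
    ⟨2 | 1 2⟩
    ⟨2 | 2⟩
    ⟨2 | 2⟩
    ⟨2 | 2⟩
    ⟨2 | 2⟩
    ⟨2 | 2⟩
    ⟨2 | 3⟩
    ⟨2 | 3⟩


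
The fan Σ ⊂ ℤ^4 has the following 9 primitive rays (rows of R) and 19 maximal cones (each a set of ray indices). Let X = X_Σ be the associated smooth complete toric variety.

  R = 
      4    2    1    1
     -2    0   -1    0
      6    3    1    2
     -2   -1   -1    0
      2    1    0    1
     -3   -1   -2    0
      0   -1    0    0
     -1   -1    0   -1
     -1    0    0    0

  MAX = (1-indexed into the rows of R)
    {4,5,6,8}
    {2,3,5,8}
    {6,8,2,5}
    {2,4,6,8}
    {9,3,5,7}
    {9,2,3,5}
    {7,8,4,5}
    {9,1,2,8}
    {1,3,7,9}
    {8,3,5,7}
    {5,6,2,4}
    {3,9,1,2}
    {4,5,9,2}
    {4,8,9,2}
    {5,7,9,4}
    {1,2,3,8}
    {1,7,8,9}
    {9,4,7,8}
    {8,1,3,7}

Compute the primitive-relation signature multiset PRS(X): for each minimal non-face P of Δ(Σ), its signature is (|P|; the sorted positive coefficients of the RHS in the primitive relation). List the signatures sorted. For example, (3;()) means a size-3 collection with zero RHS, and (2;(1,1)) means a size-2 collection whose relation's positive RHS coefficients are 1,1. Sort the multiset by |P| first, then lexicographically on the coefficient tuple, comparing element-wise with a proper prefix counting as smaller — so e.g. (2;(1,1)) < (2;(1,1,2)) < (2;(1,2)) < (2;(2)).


Minimal non-faces — 11 found among 9 rays, 19 max cones:

  {1,4}:  v_{1} + v_{4} = v_{5}  →  sig = (2;(1))
  {1,5}:  v_{1} + v_{5} = v_{3}  →  sig = (2;(1))
  {2,7}:  v_{2} + v_{7} = v_{4}  →  sig = (2;(1))
  {6,9}:  v_{6} + v_{9} = v_{2} + v_{4}  →  sig = (2;(1,1))
  {1,6}:  v_{1} + v_{6} = v_{2} + 2·v_{5} + v_{8}  →  sig = (2;(1,1,2))
  {6,7}:  v_{6} + v_{7} = 2·v_{4} + v_{5} + v_{8}  →  sig = (2;(1,1,2))
  {3,6}:  v_{3} + v_{6} = v_{2} + 3·v_{5} + v_{8}  →  sig = (2;(1,1,3))
  {3,4}:  v_{3} + v_{4} = 2·v_{5}  →  sig = (2;(2))
  {5,8,9}:  v_{5} + v_{8} + v_{9} = 0  →  sig = (3;())
  {3,8,9}:  v_{3} + v_{8} + v_{9} = v_{1}  →  sig = (3;(1))
  {2,4,5,8}:  v_{2} + v_{4} + v_{5} + v_{8} = v_{6}  →  sig = (4;(1))

Hence PRS(X_Σ) =
    (2;(1))
    (2;(1))
    (2;(1))
    (2;(1,1))
    (2;(1,1,2))
    (2;(1,1,2))
    (2;(1,1,3))
    (2;(2))
    (3;())
    (3;(1))
    (4;(1))


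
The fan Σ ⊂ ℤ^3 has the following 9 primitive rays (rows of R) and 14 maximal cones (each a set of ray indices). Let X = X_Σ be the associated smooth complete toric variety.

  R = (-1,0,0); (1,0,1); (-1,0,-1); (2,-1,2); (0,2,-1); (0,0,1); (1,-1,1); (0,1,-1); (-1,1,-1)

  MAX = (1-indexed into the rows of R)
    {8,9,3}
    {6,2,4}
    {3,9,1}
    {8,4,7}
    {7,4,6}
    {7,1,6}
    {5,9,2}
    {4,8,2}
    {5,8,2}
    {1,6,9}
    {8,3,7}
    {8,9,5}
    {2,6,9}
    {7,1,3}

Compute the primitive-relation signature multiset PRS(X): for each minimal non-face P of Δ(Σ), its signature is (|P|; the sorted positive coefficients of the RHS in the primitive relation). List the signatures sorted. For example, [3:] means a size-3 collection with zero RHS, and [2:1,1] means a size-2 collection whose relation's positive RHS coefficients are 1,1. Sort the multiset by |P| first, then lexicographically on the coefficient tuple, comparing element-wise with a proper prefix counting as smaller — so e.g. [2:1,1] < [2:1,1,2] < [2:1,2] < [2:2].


16 collections generate NE(X_Σ); each relation:

  {2,3}:  v_{2} + v_{3} = 0  ⇒ sig = [2:]
  {7,9}:  v_{7} + v_{9} = 0  ⇒ sig = [2:]
  {1,2}:  v_{1} + v_{2} = v_{6}  ⇒ sig = [2:1]
  {1,8}:  v_{1} + v_{8} = v_{9}  ⇒ sig = [2:1]
  {2,7}:  v_{2} + v_{7} = v_{4}  ⇒ sig = [2:1]
  {3,4}:  v_{3} + v_{4} = v_{7}  ⇒ sig = [2:1]
  {3,6}:  v_{3} + v_{6} = v_{1}  ⇒ sig = [2:1]
  {4,9}:  v_{4} + v_{9} = v_{2}  ⇒ sig = [2:1]
  {1,4}:  v_{1} + v_{4} = v_{6} + v_{7}  ⇒ sig = [2:1,1]
  {3,5}:  v_{3} + v_{5} = v_{8} + v_{9}  ⇒ sig = [2:1,1]
  {5,7}:  v_{5} + v_{7} = v_{2} + v_{8}  ⇒ sig = [2:1,1]
  {6,8}:  v_{6} + v_{8} = v_{2} + v_{9}  ⇒ sig = [2:1,1]
  {1,5}:  v_{1} + v_{5} = v_{2} + 2·v_{9}  ⇒ sig = [2:1,2]
  {4,5}:  v_{4} + v_{5} = 2·v_{2} + v_{8}  ⇒ sig = [2:1,2]
  {5,6}:  v_{5} + v_{6} = 2·v_{2} + 2·v_{9}  ⇒ sig = [2:2,2]
  {2,8,9}:  v_{2} + v_{8} + v_{9} = v_{5}  ⇒ sig = [3:1]

Sorted signature multiset PRS(X):
[[2:], [2:], [2:1], [2:1], [2:1], [2:1], [2:1], [2:1], [2:1,1], [2:1,1], [2:1,1], [2:1,1], [2:1,2], [2:1,2], [2:2,2], [3:1]]
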